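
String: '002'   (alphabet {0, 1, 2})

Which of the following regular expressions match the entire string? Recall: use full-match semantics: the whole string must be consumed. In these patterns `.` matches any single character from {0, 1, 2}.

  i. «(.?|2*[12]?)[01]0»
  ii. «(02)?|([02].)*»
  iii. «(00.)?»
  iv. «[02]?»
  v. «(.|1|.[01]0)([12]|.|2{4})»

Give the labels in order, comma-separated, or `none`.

i → no match — must end with '0'
ii → no match
iii → match
iv → no match
v → no match

iii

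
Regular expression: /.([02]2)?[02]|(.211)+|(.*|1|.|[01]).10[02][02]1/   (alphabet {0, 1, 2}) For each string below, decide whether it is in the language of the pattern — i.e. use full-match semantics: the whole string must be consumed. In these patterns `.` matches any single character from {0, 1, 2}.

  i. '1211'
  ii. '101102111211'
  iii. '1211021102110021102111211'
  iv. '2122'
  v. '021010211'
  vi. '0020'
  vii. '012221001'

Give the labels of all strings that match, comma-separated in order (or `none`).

i → match
ii → no match
iii → no match
iv → no match
v → no match
vi → match
vii → no match

i, vi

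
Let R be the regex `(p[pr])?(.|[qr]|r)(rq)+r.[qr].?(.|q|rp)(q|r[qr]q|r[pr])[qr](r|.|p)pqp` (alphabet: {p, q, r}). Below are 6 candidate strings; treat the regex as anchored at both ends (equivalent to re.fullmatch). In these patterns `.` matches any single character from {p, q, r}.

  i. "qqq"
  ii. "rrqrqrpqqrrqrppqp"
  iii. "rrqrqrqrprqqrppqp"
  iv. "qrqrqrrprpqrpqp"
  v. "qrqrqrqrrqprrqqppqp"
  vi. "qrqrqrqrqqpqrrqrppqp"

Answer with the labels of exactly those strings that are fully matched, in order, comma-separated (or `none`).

ii, iii, iv, v, vi

i → no match — must end with "pqp"
ii → match
iii → match
iv → match
v → match
vi → match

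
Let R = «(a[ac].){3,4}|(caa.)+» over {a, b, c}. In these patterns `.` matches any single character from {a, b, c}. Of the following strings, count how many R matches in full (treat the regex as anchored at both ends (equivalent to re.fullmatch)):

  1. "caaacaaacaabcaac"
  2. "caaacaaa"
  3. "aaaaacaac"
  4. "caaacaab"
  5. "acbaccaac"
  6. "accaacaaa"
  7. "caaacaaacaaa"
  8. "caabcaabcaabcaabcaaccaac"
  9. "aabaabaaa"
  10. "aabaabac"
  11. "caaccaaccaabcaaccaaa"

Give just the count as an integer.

1 → match
2 → match
3 → match
4 → match
5 → match
6 → match
7 → match
8 → match
9 → match
10 → no match
11 → match
Total matched: 10

10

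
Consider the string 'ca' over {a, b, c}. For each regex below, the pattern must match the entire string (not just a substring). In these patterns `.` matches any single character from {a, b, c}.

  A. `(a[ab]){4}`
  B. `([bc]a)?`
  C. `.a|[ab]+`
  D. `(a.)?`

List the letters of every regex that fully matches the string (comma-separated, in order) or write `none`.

B, C

A → no match — must start with 'a'
B → match
C → match
D → no match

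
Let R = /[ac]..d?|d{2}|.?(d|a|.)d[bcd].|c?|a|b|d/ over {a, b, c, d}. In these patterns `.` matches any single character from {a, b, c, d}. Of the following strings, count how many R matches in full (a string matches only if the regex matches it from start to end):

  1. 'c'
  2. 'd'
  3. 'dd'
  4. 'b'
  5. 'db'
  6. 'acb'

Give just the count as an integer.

1. 'c' → match
2. 'd' → match
3. 'dd' → match
4. 'b' → match
5. 'db' → no match
6. 'acb' → match
Total matched: 5

5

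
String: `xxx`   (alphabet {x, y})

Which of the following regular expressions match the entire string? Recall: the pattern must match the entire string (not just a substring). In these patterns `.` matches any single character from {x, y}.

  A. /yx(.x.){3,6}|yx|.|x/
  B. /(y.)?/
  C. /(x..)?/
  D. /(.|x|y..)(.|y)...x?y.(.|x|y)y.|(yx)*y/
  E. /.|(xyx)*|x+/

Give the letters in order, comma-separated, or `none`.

A → no match
B → no match
C → match
D → no match
E → match

C, E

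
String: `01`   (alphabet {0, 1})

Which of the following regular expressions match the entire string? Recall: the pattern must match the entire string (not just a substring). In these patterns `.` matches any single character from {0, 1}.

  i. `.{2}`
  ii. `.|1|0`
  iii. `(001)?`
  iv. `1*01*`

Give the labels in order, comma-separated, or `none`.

i → match
ii → no match
iii → no match
iv → match

i, iv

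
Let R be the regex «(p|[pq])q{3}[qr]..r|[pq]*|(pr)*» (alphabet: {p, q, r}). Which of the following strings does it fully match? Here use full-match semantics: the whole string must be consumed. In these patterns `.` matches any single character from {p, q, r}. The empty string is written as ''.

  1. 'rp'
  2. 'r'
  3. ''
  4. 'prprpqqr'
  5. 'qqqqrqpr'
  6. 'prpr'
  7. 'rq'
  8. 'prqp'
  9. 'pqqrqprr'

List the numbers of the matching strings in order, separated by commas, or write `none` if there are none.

1 → no match
2 → no match
3 → match
4 → no match
5 → match
6 → match
7 → no match
8 → no match
9 → no match

3, 5, 6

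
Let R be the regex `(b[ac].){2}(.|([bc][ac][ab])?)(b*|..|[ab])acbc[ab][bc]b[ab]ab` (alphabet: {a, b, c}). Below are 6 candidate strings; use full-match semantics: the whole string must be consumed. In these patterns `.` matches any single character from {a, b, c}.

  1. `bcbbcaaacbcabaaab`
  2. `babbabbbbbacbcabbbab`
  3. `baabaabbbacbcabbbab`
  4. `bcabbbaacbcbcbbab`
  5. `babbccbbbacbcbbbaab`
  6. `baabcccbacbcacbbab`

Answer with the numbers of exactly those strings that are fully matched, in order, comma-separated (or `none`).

1 → no match
2 → match
3 → match
4 → no match
5 → match
6 → match

2, 3, 5, 6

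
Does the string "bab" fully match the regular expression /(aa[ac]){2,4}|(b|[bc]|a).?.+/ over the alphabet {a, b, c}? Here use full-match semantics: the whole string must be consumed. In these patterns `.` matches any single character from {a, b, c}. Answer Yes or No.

Yes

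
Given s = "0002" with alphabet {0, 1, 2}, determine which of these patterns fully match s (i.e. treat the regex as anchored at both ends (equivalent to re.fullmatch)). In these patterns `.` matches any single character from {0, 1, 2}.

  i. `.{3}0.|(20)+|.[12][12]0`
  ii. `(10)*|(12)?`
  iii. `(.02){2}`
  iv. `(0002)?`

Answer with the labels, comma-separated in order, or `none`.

i → no match
ii → no match
iii → no match
iv → match

iv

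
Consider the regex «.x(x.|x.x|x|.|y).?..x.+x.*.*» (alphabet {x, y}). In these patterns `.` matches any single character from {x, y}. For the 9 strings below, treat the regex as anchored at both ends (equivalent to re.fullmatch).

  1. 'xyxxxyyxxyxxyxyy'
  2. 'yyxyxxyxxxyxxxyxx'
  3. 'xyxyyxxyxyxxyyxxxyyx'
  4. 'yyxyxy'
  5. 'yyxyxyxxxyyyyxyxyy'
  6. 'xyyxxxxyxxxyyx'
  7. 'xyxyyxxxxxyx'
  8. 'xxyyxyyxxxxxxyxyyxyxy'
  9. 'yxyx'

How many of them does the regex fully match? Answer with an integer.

0

1 → no match
2 → no match
3 → no match
4 → no match
5 → no match
6 → no match
7 → no match
8 → no match
9 → no match
Total matched: 0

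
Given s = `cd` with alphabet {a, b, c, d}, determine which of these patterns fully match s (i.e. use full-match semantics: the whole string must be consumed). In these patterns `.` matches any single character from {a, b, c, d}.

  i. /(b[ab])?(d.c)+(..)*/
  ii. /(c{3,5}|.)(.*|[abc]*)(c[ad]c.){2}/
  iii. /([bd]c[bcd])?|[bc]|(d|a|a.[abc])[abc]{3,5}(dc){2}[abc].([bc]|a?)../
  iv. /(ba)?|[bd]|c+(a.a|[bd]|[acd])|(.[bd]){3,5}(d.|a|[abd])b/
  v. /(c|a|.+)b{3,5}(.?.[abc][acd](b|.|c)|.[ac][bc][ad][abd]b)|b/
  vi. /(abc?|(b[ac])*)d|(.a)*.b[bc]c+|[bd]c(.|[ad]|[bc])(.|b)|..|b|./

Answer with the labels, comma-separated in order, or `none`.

iv, vi

i → no match
ii → no match
iii → no match
iv → match
v → no match
vi → match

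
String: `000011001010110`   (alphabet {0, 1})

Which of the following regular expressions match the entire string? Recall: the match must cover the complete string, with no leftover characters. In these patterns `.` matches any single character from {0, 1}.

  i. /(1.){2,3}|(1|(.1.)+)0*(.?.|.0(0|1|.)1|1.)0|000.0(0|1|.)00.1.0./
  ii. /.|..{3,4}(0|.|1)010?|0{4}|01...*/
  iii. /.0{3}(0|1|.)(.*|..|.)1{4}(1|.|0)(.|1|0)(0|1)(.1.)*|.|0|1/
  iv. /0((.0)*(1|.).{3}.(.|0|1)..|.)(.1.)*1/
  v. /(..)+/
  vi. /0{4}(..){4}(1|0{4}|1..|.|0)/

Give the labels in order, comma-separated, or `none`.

i → no match
ii → no match
iii → no match
iv → no match — must end with `1`
v → no match
vi → match

vi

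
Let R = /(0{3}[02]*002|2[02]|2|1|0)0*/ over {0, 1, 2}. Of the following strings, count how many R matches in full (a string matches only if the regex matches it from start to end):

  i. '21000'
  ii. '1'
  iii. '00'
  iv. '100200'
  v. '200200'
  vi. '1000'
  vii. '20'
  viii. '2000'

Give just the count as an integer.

i → no match
ii → match
iii → match
iv → no match
v → no match
vi → match
vii → match
viii → match
Total matched: 5

5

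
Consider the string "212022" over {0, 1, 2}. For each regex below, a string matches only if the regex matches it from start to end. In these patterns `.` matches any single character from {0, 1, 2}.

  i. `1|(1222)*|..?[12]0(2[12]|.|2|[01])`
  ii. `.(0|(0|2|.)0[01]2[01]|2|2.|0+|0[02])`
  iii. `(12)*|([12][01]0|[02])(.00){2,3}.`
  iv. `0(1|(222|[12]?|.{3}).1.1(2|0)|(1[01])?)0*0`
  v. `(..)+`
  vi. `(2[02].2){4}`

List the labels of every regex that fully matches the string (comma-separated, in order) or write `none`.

i, v

i → match
ii → no match
iii → no match
iv → no match — must start with "0"
v → match
vi → no match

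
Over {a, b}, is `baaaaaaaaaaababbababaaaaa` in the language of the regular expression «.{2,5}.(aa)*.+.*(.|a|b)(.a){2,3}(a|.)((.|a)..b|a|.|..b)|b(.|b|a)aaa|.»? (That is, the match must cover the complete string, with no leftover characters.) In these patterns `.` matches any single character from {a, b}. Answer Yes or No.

Yes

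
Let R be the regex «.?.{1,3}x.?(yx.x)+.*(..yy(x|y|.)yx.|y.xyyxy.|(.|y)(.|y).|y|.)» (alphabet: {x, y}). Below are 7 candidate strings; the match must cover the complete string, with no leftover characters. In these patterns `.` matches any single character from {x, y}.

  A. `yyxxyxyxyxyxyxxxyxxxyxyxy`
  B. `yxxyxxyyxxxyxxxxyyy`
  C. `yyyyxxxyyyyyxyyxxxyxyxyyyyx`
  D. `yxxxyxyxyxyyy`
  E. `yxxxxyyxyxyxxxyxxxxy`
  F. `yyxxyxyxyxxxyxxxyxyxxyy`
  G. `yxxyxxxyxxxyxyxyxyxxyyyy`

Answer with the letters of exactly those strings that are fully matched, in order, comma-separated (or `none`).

A, D, E, F, G

A → match
B → no match
C → no match
D → match
E → match
F → match
G → match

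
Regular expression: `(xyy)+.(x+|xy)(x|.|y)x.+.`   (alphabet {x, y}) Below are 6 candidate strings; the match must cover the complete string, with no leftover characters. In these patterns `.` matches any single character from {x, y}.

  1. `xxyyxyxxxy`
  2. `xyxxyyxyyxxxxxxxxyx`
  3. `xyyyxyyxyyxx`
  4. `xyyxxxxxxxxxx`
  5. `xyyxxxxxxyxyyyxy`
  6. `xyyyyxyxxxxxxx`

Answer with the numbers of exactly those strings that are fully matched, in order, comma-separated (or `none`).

3, 4, 5

1. `xxyyxyxxxy` → no match — must start with `xyy`
2 → no match — must start with `xyy`
3. `xyyyxyyxyyxx` → match
4 → match
5 → match
6 → no match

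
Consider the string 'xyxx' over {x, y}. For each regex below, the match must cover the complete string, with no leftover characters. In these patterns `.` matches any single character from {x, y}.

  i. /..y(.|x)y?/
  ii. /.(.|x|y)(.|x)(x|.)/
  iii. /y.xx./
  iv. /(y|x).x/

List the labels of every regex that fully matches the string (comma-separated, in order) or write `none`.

ii

i → no match
ii → match
iii → no match — must start with 'y'
iv → no match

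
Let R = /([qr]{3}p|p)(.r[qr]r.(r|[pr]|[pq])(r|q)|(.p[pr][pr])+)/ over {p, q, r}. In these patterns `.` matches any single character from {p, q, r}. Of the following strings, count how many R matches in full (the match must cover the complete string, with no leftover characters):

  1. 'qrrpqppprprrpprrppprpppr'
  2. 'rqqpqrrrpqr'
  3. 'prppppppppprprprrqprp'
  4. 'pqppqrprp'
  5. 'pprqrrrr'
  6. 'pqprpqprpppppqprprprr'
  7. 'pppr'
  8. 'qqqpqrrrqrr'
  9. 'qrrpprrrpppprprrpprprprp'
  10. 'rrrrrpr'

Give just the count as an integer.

1 → match
2 → match
3 → match
4 → no match
5 → match
6 → match
7 → no match
8 → match
9 → no match
10 → no match
Total matched: 6

6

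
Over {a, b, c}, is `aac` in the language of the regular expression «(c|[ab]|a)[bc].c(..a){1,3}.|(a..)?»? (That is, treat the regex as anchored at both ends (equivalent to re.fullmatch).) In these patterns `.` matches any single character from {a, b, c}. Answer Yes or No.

Yes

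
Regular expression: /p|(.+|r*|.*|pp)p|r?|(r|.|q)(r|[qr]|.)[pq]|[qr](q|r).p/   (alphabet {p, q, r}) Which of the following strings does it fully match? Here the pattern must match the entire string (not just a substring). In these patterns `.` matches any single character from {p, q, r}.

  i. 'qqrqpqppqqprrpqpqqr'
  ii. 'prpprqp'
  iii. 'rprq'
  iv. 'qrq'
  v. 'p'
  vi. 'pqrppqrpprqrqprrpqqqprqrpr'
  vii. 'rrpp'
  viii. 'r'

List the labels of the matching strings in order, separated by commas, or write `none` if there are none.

ii, iv, v, vii, viii

i → no match
ii → match
iii → no match
iv → match
v → match
vi → no match
vii → match
viii → match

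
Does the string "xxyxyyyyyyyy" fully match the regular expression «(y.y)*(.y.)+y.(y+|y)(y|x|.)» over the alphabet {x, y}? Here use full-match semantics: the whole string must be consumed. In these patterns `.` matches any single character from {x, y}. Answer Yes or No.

No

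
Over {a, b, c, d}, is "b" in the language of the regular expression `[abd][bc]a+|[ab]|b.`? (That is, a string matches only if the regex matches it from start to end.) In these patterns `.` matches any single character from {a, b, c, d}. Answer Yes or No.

Yes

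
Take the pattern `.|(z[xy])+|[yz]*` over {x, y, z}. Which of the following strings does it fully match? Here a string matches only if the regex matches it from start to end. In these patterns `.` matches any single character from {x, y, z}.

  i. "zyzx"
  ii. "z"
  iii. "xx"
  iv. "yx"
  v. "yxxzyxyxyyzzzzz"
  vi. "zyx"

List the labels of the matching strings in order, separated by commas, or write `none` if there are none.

i → match
ii → match
iii → no match
iv → no match
v → no match
vi → no match

i, ii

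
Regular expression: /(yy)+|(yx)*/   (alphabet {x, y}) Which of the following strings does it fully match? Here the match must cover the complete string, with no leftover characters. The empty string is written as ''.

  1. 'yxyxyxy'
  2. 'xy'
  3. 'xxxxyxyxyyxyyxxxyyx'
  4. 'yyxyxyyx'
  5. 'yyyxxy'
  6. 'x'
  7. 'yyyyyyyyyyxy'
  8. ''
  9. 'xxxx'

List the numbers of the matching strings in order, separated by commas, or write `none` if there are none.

1 → no match
2 → no match
3 → no match
4 → no match
5 → no match
6 → no match
7 → no match
8 → match
9 → no match

8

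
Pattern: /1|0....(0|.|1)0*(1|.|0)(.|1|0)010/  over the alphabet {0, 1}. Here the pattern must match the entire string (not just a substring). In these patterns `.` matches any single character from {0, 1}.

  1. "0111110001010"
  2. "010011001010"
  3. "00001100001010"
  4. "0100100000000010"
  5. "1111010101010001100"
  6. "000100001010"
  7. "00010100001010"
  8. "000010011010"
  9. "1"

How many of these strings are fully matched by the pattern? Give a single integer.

8

1 → match
2 → match
3 → match
4 → match
5 → no match
6 → match
7 → match
8 → match
9 → match
Total matched: 8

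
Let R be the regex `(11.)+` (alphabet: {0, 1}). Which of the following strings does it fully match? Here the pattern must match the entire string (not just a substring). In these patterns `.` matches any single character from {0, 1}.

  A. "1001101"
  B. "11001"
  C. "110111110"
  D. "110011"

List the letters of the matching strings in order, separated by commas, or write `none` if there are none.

A → no match — must start with "11"
B → no match
C → match
D → no match

C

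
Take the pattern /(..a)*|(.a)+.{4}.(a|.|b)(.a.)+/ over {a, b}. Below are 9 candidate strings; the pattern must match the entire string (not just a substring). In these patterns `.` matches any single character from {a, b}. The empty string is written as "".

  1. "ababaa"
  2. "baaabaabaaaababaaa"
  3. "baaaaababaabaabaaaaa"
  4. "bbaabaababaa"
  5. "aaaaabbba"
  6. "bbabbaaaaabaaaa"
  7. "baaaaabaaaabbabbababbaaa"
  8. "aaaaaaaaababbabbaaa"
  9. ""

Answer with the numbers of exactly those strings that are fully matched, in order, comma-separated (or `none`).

1, 2, 3, 4, 6, 9

1 → match
2 → match
3 → match
4 → match
5 → no match
6 → match
7 → no match
8 → no match
9 → match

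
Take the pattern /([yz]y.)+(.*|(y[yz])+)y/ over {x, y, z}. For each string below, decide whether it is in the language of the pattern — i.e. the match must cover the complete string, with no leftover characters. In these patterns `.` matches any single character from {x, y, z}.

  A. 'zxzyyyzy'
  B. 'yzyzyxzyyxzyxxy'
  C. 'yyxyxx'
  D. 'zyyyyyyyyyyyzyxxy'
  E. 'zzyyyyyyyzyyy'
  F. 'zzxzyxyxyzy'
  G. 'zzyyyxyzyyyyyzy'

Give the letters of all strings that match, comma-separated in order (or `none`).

D

A. 'zxzyyyzy' → no match
B → no match
C. 'yyxyxx' → no match — must end with 'y'
D → match
E → no match
F. 'zzxzyxyxyzy' → no match
G → no match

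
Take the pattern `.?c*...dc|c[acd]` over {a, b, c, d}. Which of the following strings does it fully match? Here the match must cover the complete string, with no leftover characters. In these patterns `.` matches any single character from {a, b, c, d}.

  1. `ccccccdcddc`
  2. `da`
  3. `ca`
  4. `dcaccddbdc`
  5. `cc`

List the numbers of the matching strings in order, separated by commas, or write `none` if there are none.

1 → match
2 → no match
3 → match
4 → no match
5 → match

1, 3, 5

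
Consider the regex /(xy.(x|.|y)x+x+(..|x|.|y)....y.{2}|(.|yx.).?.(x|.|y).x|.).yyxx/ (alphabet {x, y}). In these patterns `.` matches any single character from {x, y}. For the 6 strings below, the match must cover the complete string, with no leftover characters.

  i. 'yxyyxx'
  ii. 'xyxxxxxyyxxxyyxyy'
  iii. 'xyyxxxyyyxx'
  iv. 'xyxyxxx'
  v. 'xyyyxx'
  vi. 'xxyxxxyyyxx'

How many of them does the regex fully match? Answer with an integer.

4

i. 'yxyyxx' → match
ii → no match — must end with 'yyxx'
iii. 'xyyxxxyyyxx' → match
iv. 'xyxyxxx' → no match — must end with 'yyxx'
v. 'xyyyxx' → match
vi. 'xxyxxxyyyxx' → match
Total matched: 4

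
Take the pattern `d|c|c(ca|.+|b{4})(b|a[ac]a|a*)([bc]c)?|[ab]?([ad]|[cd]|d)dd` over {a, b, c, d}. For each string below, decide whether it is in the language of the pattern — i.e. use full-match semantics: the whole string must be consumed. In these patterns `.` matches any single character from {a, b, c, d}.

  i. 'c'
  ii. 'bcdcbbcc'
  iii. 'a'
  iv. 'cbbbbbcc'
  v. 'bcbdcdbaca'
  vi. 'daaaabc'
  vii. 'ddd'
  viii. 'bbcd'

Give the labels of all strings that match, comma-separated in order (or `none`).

i → match
ii → no match
iii → no match
iv → match
v → no match
vi → no match
vii → match
viii → no match

i, iv, vii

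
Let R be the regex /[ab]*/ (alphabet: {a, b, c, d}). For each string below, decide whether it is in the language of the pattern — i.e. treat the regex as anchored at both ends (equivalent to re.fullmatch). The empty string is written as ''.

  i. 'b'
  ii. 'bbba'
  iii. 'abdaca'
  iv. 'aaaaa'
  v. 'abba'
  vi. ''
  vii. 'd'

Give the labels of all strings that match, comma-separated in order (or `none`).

i, ii, iv, v, vi

i → match
ii → match
iii → no match
iv → match
v → match
vi → match
vii → no match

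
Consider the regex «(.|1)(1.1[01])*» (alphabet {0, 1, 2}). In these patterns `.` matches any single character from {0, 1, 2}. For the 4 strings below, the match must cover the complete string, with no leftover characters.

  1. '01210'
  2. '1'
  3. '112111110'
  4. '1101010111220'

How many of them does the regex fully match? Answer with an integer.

1 → match
2 → match
3 → match
4 → no match
Total matched: 3

3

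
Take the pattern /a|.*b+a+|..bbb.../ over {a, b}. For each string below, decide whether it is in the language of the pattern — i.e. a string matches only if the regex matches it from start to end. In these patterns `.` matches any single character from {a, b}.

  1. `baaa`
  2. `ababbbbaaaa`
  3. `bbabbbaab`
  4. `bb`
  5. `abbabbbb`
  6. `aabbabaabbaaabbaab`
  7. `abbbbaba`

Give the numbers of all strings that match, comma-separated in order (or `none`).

1 → match
2 → match
3 → no match
4 → no match
5 → no match
6 → no match
7 → match

1, 2, 7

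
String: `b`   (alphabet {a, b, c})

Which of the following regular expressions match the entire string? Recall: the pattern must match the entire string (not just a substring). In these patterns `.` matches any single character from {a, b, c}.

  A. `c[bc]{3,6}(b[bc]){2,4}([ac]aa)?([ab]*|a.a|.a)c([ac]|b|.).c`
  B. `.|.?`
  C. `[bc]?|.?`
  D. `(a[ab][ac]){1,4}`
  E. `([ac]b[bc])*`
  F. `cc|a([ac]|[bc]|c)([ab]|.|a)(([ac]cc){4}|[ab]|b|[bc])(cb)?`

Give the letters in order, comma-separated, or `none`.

B, C

A → no match — must start with `c`
B → match
C → match
D → no match — must start with `a`
E → no match
F → no match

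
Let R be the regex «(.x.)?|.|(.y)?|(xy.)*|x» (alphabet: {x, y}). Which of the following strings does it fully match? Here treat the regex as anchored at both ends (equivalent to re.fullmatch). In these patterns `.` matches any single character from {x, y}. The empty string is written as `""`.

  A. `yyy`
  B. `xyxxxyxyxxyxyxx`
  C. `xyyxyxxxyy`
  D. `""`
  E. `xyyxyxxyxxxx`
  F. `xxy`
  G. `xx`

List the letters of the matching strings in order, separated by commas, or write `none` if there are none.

A → no match
B → no match
C → no match
D → match
E → no match
F → match
G → no match

D, F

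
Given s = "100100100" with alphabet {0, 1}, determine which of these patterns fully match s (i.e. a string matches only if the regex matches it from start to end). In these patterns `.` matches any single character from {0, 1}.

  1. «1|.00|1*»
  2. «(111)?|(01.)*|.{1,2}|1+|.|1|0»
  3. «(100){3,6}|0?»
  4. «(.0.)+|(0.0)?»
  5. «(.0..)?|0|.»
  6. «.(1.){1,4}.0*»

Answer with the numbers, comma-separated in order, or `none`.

1 → no match
2 → no match
3 → match
4 → match
5 → no match
6 → no match

3, 4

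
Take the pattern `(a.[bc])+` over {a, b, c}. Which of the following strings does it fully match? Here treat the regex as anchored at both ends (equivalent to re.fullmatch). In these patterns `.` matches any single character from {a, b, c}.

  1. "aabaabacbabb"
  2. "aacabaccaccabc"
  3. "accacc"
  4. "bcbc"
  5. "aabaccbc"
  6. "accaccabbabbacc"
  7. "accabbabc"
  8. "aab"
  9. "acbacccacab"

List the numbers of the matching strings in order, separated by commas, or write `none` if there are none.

1, 3, 6, 7, 8

1 → match
2 → no match
3 → match
4 → no match — must start with "a"
5 → no match
6 → match
7 → match
8 → match
9 → no match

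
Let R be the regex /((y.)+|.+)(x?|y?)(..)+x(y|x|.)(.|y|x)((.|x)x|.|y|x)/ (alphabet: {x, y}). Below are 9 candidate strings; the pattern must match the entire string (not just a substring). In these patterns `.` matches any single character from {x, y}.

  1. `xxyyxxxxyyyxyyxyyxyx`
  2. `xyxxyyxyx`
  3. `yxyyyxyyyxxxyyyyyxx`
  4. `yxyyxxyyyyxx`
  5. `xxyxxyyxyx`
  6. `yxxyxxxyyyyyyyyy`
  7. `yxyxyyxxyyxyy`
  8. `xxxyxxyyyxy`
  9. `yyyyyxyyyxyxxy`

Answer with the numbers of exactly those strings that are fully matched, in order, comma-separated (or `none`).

none

1 → no match
2 → no match
3 → no match
4 → no match
5 → no match
6 → no match
7 → no match
8 → no match
9 → no match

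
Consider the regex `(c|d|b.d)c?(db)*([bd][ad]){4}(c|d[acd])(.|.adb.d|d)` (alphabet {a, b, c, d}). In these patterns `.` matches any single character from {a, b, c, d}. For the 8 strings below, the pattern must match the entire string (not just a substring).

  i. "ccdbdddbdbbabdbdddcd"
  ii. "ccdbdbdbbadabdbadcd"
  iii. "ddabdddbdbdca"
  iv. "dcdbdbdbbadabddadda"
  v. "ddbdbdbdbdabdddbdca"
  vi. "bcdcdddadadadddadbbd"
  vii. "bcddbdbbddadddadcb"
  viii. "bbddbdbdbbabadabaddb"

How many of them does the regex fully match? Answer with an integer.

i → no match
ii → match
iii → no match
iv → match
v → match
vi → match
vii → match
viii → match
Total matched: 6

6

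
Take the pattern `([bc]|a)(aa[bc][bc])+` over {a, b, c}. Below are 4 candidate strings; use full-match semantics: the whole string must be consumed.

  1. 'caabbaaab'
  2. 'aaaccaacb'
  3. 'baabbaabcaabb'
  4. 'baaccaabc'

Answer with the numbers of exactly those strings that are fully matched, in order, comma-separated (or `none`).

1. 'caabbaaab' → no match
2. 'aaaccaacb' → match
3 → match
4. 'baaccaabc' → match

2, 3, 4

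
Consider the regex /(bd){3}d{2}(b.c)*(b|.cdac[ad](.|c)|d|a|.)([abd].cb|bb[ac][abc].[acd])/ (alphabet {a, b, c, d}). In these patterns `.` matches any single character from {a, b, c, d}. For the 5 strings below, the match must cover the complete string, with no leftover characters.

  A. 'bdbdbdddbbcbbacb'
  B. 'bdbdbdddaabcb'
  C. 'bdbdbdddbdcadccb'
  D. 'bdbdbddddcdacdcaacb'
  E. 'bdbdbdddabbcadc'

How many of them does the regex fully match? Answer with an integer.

A → match
B → match
C → match
D → match
E → match
Total matched: 5

5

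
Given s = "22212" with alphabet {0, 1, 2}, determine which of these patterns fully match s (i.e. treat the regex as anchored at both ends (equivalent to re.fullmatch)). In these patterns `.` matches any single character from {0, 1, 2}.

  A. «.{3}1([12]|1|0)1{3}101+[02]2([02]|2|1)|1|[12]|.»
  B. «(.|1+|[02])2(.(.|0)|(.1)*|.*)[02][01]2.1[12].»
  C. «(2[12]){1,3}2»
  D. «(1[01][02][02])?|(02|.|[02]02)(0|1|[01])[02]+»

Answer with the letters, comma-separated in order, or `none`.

C

A → no match
B → no match
C → match
D → no match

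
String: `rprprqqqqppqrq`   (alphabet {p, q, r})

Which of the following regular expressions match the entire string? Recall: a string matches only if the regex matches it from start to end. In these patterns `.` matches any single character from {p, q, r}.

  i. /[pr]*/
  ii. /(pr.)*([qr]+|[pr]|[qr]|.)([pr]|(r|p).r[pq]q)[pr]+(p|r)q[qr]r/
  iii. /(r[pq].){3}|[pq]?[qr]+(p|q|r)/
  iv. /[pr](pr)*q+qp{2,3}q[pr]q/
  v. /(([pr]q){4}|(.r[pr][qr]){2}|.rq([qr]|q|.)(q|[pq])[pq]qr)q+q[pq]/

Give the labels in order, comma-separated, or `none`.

i → no match
ii → no match — must end with `r`
iii → no match
iv → match
v → no match

iv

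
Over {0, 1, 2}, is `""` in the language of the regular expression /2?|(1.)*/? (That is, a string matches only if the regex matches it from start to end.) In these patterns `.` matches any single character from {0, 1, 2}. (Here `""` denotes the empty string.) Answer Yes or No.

Yes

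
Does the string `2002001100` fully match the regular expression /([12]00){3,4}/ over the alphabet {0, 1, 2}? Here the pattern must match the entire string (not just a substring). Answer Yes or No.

No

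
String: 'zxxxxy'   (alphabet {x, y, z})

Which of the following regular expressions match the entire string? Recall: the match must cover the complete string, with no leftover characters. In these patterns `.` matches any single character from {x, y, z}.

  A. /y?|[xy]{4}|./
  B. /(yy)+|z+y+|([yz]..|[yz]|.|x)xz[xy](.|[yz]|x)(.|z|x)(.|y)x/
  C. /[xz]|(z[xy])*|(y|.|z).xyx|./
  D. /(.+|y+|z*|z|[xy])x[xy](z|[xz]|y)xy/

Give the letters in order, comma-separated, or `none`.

D

A → no match
B → no match
C → no match
D → match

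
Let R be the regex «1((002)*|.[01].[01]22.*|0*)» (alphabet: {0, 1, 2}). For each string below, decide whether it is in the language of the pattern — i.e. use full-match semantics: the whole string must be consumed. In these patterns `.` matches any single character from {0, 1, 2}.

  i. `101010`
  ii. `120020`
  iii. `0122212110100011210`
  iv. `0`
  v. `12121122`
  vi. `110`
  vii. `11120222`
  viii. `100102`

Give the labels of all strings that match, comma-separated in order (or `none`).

i → no match
ii → no match
iii → no match — must start with `1`
iv → no match — must start with `1`
v → no match
vi → no match
vii → match
viii → no match

vii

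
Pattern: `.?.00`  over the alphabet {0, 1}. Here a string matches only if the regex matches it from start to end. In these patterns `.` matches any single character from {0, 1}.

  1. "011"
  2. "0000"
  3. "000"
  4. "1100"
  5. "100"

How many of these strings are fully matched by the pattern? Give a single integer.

4

1 → no match — must end with "00"
2 → match
3 → match
4 → match
5 → match
Total matched: 4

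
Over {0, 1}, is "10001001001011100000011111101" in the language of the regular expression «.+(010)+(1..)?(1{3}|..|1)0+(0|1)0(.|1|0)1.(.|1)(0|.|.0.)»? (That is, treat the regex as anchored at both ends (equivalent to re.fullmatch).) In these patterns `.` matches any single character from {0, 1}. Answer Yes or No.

No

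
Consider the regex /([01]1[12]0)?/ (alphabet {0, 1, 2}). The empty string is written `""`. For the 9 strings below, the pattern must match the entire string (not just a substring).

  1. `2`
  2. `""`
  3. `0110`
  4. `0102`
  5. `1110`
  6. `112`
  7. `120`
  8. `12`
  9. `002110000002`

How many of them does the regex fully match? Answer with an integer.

1. `2` → no match
2. `""` → match
3. `0110` → match
4. `0102` → no match
5. `1110` → match
6. `112` → no match
7. `120` → no match
8. `12` → no match
9. `002110000002` → no match
Total matched: 3

3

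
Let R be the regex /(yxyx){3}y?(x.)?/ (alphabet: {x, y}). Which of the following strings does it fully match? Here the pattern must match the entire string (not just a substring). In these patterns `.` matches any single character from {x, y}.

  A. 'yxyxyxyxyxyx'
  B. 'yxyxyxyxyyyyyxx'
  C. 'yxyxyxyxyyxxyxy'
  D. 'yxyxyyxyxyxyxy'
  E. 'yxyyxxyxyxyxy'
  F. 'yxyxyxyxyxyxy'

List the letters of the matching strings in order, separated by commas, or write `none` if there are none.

A, F

A → match
B → no match
C → no match
D → no match
E → no match — must start with 'yxyx'
F → match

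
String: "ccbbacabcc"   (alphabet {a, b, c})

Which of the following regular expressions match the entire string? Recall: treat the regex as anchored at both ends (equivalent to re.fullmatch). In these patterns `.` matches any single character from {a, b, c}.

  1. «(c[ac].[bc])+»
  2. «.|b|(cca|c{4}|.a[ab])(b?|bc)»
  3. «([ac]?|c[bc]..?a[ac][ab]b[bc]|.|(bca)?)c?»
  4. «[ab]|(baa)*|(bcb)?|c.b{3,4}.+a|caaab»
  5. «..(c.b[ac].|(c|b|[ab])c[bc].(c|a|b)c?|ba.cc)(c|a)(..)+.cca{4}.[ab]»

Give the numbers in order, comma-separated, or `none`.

1 → no match
2 → no match
3 → match
4 → no match
5 → no match

3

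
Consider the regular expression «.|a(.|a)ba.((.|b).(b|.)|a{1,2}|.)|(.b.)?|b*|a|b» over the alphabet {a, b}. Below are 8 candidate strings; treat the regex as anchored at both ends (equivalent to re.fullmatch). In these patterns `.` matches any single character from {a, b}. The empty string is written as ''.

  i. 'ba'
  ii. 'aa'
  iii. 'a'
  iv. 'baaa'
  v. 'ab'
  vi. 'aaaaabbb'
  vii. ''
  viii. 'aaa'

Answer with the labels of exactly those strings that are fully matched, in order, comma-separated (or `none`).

iii, vii

i. 'ba' → no match
ii. 'aa' → no match
iii. 'a' → match
iv. 'baaa' → no match
v. 'ab' → no match
vi. 'aaaaabbb' → no match
vii. '' → match
viii. 'aaa' → no match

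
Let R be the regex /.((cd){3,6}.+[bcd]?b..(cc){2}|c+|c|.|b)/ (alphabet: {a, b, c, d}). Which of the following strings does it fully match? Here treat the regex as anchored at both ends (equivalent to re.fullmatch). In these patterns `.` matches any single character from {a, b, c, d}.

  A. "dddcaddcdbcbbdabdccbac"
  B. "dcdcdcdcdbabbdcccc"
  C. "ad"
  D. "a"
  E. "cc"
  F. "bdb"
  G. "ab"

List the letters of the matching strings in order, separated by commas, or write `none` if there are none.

A → no match
B → match
C → match
D → no match
E → match
F → no match
G → match

B, C, E, G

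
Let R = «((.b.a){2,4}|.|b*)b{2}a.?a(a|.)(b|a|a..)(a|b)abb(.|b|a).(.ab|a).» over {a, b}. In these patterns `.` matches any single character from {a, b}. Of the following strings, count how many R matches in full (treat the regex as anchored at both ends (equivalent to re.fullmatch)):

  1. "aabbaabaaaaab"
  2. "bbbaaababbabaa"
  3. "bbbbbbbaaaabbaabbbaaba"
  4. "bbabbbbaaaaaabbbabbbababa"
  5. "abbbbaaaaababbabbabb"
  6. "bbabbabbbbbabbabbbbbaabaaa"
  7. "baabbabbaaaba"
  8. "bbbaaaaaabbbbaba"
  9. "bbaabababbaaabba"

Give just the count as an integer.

0

1 → no match
2 → no match
3 → no match
4 → no match
5 → no match
6 → no match
7 → no match
8 → no match
9 → no match
Total matched: 0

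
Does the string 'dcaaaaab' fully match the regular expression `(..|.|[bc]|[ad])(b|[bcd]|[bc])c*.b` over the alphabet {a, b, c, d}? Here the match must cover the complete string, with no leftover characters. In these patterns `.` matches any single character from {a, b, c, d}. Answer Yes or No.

No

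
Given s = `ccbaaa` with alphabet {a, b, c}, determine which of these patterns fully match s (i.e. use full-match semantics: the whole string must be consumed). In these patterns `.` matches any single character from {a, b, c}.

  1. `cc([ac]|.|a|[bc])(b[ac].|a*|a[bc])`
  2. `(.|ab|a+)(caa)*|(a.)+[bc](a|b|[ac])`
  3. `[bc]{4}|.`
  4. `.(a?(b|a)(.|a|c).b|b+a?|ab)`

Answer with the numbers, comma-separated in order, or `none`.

1

1 → match
2 → no match
3 → no match
4 → no match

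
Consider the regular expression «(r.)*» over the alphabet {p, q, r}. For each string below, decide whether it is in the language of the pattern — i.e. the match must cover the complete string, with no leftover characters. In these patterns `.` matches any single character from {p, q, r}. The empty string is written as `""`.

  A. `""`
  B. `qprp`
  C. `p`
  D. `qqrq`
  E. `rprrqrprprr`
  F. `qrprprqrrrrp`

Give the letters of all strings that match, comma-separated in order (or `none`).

A

A → match
B → no match
C → no match
D → no match
E → no match
F → no match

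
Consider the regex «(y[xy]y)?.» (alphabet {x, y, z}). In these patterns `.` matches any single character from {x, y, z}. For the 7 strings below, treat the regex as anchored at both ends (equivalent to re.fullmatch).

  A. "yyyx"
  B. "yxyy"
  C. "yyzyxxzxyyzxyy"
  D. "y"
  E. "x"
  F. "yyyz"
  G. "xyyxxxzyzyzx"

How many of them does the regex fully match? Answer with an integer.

A → match
B → match
C → no match
D → match
E → match
F → match
G → no match
Total matched: 5

5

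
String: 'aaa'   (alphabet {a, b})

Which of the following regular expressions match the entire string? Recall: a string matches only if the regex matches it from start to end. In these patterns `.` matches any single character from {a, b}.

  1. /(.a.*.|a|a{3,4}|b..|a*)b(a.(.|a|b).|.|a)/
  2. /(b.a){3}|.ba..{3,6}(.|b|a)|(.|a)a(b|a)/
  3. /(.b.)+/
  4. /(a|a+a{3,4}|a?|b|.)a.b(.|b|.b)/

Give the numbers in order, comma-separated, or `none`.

2

1 → no match
2 → match
3 → no match
4 → no match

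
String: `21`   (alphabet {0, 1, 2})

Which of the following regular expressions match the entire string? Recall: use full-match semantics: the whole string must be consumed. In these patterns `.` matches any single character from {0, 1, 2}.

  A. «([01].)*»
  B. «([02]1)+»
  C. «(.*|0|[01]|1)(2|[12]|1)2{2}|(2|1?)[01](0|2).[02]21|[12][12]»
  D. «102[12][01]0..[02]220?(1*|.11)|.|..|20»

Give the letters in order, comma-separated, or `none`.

B, C, D

A → no match
B → match
C → match
D → match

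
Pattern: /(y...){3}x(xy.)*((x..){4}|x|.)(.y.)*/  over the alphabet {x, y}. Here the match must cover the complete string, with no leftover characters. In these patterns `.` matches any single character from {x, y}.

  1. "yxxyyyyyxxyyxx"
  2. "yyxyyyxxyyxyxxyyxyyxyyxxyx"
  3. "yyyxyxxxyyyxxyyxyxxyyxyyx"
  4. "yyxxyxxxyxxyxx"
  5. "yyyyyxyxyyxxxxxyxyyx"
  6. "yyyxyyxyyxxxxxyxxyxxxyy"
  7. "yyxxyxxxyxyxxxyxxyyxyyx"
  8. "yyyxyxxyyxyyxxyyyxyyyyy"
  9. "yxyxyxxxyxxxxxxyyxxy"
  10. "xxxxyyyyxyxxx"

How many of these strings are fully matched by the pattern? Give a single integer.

6

1 → no match
2 → match
3 → no match
4 → match
5 → match
6 → match
7 → match
8 → match
9 → no match
10 → no match — must start with "y"
Total matched: 6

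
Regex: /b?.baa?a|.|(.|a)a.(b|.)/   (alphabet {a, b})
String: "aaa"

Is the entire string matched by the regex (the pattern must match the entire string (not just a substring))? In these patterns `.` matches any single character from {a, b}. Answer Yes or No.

No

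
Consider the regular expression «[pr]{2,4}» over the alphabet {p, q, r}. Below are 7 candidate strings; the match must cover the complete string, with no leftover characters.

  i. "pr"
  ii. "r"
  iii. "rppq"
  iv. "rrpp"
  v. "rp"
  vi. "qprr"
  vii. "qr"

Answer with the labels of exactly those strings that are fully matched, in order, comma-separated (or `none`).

i → match
ii → no match
iii → no match
iv → match
v → match
vi → no match
vii → no match

i, iv, v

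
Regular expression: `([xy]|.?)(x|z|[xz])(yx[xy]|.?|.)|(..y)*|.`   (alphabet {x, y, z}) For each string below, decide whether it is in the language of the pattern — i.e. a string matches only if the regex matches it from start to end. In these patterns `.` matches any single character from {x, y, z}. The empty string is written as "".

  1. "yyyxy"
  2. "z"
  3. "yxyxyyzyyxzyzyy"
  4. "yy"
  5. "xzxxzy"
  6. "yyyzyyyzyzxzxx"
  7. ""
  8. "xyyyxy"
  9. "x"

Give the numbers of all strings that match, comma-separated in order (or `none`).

1 → no match
2 → match
3 → match
4 → no match
5 → no match
6 → no match
7 → match
8 → match
9 → match

2, 3, 7, 8, 9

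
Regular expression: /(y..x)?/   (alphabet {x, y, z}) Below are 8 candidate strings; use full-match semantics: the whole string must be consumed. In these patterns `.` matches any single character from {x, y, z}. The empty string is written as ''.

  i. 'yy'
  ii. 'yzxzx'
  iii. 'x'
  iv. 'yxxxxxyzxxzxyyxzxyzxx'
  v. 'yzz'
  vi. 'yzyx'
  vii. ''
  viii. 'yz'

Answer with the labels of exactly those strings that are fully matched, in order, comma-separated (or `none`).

i → no match
ii → no match
iii → no match
iv → no match
v → no match
vi → match
vii → match
viii → no match

vi, vii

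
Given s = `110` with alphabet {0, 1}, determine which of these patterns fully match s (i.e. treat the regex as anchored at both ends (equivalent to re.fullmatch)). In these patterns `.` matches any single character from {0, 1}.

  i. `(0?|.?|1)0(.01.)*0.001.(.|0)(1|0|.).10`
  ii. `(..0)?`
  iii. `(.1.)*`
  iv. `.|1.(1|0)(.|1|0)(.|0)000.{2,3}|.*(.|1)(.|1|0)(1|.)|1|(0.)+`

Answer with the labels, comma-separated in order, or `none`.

ii, iii, iv

i → no match
ii → match
iii → match
iv → match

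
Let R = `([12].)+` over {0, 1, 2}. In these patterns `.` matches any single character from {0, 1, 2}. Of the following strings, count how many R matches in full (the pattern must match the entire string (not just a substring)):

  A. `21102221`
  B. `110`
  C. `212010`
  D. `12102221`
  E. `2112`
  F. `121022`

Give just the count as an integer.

A → match
B → no match
C → match
D → match
E → match
F → match
Total matched: 5

5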